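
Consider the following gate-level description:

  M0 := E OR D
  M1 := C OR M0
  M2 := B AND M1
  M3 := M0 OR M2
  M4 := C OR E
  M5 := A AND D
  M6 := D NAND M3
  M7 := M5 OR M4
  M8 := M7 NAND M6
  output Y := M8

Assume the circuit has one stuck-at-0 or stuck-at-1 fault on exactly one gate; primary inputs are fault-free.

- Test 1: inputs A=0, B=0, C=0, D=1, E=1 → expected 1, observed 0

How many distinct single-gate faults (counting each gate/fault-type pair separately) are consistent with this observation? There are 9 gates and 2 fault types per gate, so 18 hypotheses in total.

4

Fault-free: M0=1, M1=1, M2=0, M3=1, M4=1, M5=0, M6=0, M7=1, M8=1 → 1. Observed 0.
  M0: stuck-at-0 ✓; others ✗
  M1: none of the 2 fault types match ✗
  M2: none of the 2 fault types match ✗
  M3: stuck-at-0 ✓; others ✗
  M4: none of the 2 fault types match ✗
  M5: none of the 2 fault types match ✗
  M6: stuck-at-1 ✓; others ✗
  M7: none of the 2 fault types match ✗
  M8: stuck-at-0 ✓; others ✗
Consistent faults: {M0 stuck-at-0, M3 stuck-at-0, M6 stuck-at-1, M8 stuck-at-0} — 4 in all.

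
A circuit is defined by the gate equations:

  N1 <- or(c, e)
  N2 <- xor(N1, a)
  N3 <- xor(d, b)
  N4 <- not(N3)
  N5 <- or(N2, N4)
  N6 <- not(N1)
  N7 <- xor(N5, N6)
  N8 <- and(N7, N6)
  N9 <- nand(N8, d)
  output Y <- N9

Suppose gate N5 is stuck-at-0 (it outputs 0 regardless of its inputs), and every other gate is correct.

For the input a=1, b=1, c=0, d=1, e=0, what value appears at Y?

Propagate with N5 forced: N1=0, N2=1, N3=0, N4=1, N5=0 [stuck-at-0], N6=1, N7=1, N8=1, N9=0.
So Y = 0. (Without the fault it would be 1.)

0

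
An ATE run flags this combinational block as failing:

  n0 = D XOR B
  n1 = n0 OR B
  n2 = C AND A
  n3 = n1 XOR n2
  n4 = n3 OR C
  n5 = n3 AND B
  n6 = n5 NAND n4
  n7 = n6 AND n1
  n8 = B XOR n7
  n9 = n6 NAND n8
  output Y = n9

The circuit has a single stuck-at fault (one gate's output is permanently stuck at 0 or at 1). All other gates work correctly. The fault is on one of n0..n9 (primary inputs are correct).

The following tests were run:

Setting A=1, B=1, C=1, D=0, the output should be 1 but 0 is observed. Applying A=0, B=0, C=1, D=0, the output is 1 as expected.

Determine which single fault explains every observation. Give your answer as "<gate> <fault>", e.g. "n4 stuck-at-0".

Fault-free values for test 1 (A=1, B=1, C=1, D=0): n0=1, n1=1, n2=1, n3=0, n4=1, n5=0, n6=1, n7=1, n8=0, n9=1, giving Y=1. Observed 0.
Test 1: faults giving observed 0 are {n7 stuck-at-0, n8 stuck-at-1, n9 stuck-at-0}.
Test 2 (A=0, B=0, C=1, D=0): fault-free n0=0, n1=0, n2=0, n3=0, n4=1, n5=0, n6=1, n7=0, n8=0, n9=1 → 1; observed 1. Eliminates n8 stuck-at-1, n9 stuck-at-0.
Only n7 stuck-at-0 is consistent with every test.

n7 stuck-at-0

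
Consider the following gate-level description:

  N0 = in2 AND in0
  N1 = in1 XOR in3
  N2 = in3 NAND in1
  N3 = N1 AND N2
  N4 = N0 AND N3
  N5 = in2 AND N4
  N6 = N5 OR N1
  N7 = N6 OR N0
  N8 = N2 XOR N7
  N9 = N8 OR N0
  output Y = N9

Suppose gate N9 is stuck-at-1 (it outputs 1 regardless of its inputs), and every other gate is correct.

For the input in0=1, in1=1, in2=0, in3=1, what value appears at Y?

Propagate with N9 forced: N0=0, N1=0, N2=0, N3=0, N4=0, N5=0, N6=0, N7=0, N8=0, N9=1 [stuck-at-1].
So Y = 1. (Without the fault it would be 0.)

1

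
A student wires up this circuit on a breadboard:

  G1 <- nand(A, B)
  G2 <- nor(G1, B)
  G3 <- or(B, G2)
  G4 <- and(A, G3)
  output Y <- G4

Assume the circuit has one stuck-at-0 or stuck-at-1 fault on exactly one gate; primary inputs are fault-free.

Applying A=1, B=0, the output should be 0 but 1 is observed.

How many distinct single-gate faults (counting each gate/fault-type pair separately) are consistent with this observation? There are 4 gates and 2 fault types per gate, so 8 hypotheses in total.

Fault-free: G1=1, G2=0, G3=0, G4=0 → 0. Observed 1.
  G1 stuck-at-0: output 1 ✓
  G1 stuck-at-1: output 0 ✗
  G2 stuck-at-0: output 0 ✗
  G2 stuck-at-1: output 1 ✓
  G3 stuck-at-0: output 0 ✗
  G3 stuck-at-1: output 1 ✓
  G4 stuck-at-0: output 0 ✗
  G4 stuck-at-1: output 1 ✓
Consistent faults: {G1 stuck-at-0, G2 stuck-at-1, G3 stuck-at-1, G4 stuck-at-1} — 4 in all.

4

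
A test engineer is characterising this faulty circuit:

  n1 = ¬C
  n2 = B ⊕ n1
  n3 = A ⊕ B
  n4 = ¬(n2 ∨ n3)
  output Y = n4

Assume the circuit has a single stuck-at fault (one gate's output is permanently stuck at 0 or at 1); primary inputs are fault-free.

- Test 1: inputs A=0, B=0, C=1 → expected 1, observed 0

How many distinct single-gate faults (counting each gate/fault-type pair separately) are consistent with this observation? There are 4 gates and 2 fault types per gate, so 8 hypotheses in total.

4

Fault-free: n1=0, n2=0, n3=0, n4=1 → 1. Observed 0.
  n1 stuck-at-0: output 1 ✗
  n1 stuck-at-1: output 0 ✓
  n2 stuck-at-0: output 1 ✗
  n2 stuck-at-1: output 0 ✓
  n3 stuck-at-0: output 1 ✗
  n3 stuck-at-1: output 0 ✓
  n4 stuck-at-0: output 0 ✓
  n4 stuck-at-1: output 1 ✗
Consistent faults: {n1 stuck-at-1, n2 stuck-at-1, n3 stuck-at-1, n4 stuck-at-0} — 4 in all.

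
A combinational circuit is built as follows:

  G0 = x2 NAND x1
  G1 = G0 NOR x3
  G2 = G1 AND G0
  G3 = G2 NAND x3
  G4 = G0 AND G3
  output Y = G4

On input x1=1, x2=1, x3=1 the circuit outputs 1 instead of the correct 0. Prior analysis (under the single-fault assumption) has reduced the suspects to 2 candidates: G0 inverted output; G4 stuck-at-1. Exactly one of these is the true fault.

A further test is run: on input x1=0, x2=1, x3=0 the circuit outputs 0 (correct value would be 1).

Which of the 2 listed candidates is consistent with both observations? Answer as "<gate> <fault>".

G0 inverted output

Evaluate each candidate on input x1=0, x2=1, x3=0:
  G0 inverted output: G0=0 [inverted output], G1=1, G2=0, G3=1, G4=0 → 0 — matches
  G4 stuck-at-1: G0=1, G1=0, G2=0, G3=1, G4=1 [stuck-at-1] → 1 — eliminated
Only G0 inverted output reproduces the observed 0.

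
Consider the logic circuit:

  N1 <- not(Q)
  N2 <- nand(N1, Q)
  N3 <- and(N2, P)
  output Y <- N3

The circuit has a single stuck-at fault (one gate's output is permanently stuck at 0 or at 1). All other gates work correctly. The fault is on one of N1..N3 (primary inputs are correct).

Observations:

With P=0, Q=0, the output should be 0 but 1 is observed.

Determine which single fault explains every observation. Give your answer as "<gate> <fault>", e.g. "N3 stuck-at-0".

Fault-free values for test 1 (P=0, Q=0): N1=1, N2=1, N3=0, giving Y=0. Observed 1.
Test 1: faults giving observed 1 are {N3 stuck-at-1}.
Only N3 stuck-at-1 is consistent with every test.

N3 stuck-at-1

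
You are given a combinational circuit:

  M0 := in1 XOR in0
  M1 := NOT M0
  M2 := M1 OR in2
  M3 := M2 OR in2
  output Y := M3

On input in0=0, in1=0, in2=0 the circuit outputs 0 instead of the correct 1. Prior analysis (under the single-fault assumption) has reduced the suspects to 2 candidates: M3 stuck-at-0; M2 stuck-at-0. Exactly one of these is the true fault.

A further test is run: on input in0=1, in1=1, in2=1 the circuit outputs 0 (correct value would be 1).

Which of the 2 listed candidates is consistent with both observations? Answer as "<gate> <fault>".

Evaluate each candidate on input in0=1, in1=1, in2=1:
  M3 stuck-at-0: M0=0, M1=1, M2=1, M3=0 [stuck-at-0] → 0 — matches
  M2 stuck-at-0: M0=0, M1=1, M2=0 [stuck-at-0], M3=1 → 1 — eliminated
Only M3 stuck-at-0 reproduces the observed 0.

M3 stuck-at-0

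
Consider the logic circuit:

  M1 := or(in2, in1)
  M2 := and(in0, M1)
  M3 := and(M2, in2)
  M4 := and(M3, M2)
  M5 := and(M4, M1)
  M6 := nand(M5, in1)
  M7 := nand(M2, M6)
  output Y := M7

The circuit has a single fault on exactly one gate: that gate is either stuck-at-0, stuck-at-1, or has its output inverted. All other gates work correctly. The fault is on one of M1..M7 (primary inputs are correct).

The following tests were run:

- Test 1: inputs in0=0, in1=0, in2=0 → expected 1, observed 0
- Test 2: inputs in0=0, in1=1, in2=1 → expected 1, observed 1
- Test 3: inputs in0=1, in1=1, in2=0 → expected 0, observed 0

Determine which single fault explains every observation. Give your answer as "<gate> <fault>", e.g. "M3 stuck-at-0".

M2 stuck-at-1

Fault-free values for test 1 (in0=0, in1=0, in2=0): M1=0, M2=0, M3=0, M4=0, M5=0, M6=1, M7=1, giving Y=1. Observed 0.
Test 1: faults giving observed 0 are {M2 stuck-at-1, M2 inverted output, M7 stuck-at-0, M7 inverted output}.
Test 2 (in0=0, in1=1, in2=1): fault-free M1=1, M2=0, M3=0, M4=0, M5=0, M6=1, M7=1 → 1; observed 1. Eliminates M7 stuck-at-0, M7 inverted output.
Test 3 (in0=1, in1=1, in2=0): fault-free M1=1, M2=1, M3=0, M4=0, M5=0, M6=1, M7=0 → 0; observed 0. Eliminates M2 inverted output.
Only M2 stuck-at-1 is consistent with every test.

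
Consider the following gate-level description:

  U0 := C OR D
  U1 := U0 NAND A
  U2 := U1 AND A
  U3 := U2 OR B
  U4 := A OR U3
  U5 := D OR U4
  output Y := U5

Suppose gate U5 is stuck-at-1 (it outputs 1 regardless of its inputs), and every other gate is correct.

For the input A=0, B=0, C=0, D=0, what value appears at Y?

Propagate with U5 forced: U0=0, U1=1, U2=0, U3=0, U4=0, U5=1 [stuck-at-1].
So Y = 1. (Without the fault it would be 0.)

1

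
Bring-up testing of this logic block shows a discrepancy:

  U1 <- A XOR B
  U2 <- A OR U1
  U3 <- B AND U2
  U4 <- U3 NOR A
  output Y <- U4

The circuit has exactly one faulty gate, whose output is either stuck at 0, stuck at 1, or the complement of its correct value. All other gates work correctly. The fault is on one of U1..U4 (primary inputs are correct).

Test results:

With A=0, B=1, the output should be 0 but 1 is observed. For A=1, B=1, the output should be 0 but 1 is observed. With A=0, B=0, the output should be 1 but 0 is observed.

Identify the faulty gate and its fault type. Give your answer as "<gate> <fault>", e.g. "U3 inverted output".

U4 inverted output

Fault-free values for test 1 (A=0, B=1): U1=1, U2=1, U3=1, U4=0, giving Y=0. Observed 1.
Test 1: faults giving observed 1 are {U1 stuck-at-0, U1 inverted output, U2 stuck-at-0, U2 inverted output, U3 stuck-at-0, U3 inverted output, U4 stuck-at-1, U4 inverted output}.
Test 2 (A=1, B=1): fault-free U1=0, U2=1, U3=1, U4=0 → 0; observed 1. Eliminates U1 stuck-at-0, U1 inverted output, U2 stuck-at-0, U2 inverted output, U3 stuck-at-0, U3 inverted output.
Test 3 (A=0, B=0): fault-free U1=0, U2=0, U3=0, U4=1 → 1; observed 0. Eliminates U4 stuck-at-1.
Only U4 inverted output is consistent with every test.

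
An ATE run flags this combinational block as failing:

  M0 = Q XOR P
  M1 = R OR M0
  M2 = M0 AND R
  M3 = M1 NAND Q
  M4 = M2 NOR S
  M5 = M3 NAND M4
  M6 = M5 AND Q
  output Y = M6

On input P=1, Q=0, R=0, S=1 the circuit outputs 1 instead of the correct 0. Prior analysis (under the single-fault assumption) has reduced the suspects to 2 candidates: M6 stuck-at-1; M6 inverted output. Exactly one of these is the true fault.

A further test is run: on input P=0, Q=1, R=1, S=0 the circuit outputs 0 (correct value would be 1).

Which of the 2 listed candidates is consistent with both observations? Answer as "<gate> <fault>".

M6 inverted output

Evaluate each candidate on input P=0, Q=1, R=1, S=0:
  M6 stuck-at-1: M0=1, M1=1, M2=1, M3=0, M4=0, M5=1, M6=1 [stuck-at-1] → 1 — eliminated
  M6 inverted output: M0=1, M1=1, M2=1, M3=0, M4=0, M5=1, M6=0 [inverted output] → 0 — matches
Only M6 inverted output reproduces the observed 0.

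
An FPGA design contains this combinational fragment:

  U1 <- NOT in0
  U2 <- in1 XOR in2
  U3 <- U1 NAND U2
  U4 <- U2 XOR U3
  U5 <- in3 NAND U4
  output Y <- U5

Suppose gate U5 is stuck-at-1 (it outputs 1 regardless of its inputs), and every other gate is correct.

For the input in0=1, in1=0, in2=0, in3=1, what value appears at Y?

Propagate with U5 forced: U1=0, U2=0, U3=1, U4=1, U5=1 [stuck-at-1].
So Y = 1. (Without the fault it would be 0.)

1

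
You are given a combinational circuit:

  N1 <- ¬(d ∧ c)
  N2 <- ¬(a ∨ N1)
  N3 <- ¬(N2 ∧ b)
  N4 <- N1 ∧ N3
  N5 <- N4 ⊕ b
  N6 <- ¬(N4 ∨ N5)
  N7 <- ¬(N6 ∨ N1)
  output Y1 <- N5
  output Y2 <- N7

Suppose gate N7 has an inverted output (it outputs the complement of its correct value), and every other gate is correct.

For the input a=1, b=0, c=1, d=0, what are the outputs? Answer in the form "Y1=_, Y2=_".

Propagate with N7 forced: N1=1, N2=0, N3=1, N4=1, N5=1, N6=0, N7=1 [inverted output].
So the outputs are Y1=1, Y2=1. (Without the fault they would be Y1=1, Y2=0.)

Y1=1, Y2=1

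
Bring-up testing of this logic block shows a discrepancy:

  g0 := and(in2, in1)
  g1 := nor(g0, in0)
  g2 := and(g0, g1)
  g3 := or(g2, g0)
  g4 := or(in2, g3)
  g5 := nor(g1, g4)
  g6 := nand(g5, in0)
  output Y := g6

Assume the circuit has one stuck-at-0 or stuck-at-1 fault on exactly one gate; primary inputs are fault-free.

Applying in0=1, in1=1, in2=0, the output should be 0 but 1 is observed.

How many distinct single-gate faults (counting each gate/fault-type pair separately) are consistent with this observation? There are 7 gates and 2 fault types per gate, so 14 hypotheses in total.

Fault-free: g0=0, g1=0, g2=0, g3=0, g4=0, g5=1, g6=0 → 0. Observed 1.
  g0 stuck-at-0: output 0 ✗
  g0 stuck-at-1: output 1 ✓
  g1 stuck-at-0: output 0 ✗
  g1 stuck-at-1: output 1 ✓
  g2 stuck-at-0: output 0 ✗
  g2 stuck-at-1: output 1 ✓
  g3 stuck-at-0: output 0 ✗
  g3 stuck-at-1: output 1 ✓
  g4 stuck-at-0: output 0 ✗
  g4 stuck-at-1: output 1 ✓
  g5 stuck-at-0: output 1 ✓
  g5 stuck-at-1: output 0 ✗
  g6 stuck-at-0: output 0 ✗
  g6 stuck-at-1: output 1 ✓
Consistent faults: {g0 stuck-at-1, g1 stuck-at-1, g2 stuck-at-1, g3 stuck-at-1, g4 stuck-at-1, g5 stuck-at-0, g6 stuck-at-1} — 7 in all.

7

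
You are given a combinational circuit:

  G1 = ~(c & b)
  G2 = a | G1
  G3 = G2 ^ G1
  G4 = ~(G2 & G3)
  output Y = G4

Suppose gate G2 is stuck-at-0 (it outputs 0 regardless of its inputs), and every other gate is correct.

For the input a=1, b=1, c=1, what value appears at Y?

Propagate with G2 forced: G1=0, G2=0 [stuck-at-0], G3=0, G4=1.
So Y = 1. (Without the fault it would be 0.)

1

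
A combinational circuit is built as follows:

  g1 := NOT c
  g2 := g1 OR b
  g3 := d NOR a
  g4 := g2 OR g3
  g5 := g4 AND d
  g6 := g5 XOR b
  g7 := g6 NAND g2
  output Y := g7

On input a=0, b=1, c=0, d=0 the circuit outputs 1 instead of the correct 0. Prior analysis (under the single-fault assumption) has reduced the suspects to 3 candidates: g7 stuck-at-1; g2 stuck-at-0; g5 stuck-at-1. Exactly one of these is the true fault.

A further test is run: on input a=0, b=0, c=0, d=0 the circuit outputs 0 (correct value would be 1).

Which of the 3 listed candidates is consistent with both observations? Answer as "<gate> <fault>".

g5 stuck-at-1

Evaluate each candidate on input a=0, b=0, c=0, d=0:
  g7 stuck-at-1: g1=1, g2=1, g3=1, g4=1, g5=0, g6=0, g7=1 [stuck-at-1] → 1 — eliminated
  g2 stuck-at-0: g1=1, g2=0 [stuck-at-0], g3=1, g4=1, g5=0, g6=0, g7=1 → 1 — eliminated
  g5 stuck-at-1: g1=1, g2=1, g3=1, g4=1, g5=1 [stuck-at-1], g6=1, g7=0 → 0 — matches
Only g5 stuck-at-1 reproduces the observed 0.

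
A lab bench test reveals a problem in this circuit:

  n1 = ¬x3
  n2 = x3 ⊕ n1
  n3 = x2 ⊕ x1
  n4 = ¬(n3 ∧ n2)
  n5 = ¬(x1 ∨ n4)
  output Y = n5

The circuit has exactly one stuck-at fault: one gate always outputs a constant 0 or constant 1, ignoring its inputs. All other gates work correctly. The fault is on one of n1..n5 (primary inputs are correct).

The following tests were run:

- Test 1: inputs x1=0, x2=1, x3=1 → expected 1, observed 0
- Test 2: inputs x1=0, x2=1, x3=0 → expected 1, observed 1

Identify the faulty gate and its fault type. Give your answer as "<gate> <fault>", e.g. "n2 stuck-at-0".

n1 stuck-at-1

Fault-free values for test 1 (x1=0, x2=1, x3=1): n1=0, n2=1, n3=1, n4=0, n5=1, giving Y=1. Observed 0.
Test 1: faults giving observed 0 are {n1 stuck-at-1, n2 stuck-at-0, n3 stuck-at-0, n4 stuck-at-1, n5 stuck-at-0}.
Test 2 (x1=0, x2=1, x3=0): fault-free n1=1, n2=1, n3=1, n4=0, n5=1 → 1; observed 1. Eliminates n2 stuck-at-0, n3 stuck-at-0, n4 stuck-at-1, n5 stuck-at-0.
Only n1 stuck-at-1 is consistent with every test.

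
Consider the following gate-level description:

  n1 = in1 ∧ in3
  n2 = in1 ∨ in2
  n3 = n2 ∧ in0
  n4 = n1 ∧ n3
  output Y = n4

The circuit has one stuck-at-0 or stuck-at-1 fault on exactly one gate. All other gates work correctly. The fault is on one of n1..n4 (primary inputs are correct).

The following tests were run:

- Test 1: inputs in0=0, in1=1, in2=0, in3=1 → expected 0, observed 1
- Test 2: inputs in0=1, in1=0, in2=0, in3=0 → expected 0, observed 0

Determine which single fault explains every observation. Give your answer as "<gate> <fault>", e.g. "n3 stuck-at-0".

Fault-free values for test 1 (in0=0, in1=1, in2=0, in3=1): n1=1, n2=1, n3=0, n4=0, giving Y=0. Observed 1.
Test 1: faults giving observed 1 are {n3 stuck-at-1, n4 stuck-at-1}.
Test 2 (in0=1, in1=0, in2=0, in3=0): fault-free n1=0, n2=0, n3=0, n4=0 → 0; observed 0. Eliminates n4 stuck-at-1.
Only n3 stuck-at-1 is consistent with every test.

n3 stuck-at-1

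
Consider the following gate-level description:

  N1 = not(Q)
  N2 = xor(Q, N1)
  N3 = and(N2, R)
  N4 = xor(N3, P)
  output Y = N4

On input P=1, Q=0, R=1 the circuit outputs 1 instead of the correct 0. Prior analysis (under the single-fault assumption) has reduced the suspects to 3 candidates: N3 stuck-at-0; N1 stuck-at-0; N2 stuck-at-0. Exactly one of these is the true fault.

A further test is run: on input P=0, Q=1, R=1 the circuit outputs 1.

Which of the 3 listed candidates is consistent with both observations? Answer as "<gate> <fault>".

N1 stuck-at-0

Evaluate each candidate on input P=0, Q=1, R=1:
  N3 stuck-at-0: N1=0, N2=1, N3=0 [stuck-at-0], N4=0 → 0 — eliminated
  N1 stuck-at-0: N1=0 [stuck-at-0], N2=1, N3=1, N4=1 → 1 — matches
  N2 stuck-at-0: N1=0, N2=0 [stuck-at-0], N3=0, N4=0 → 0 — eliminated
Only N1 stuck-at-0 reproduces the observed 1.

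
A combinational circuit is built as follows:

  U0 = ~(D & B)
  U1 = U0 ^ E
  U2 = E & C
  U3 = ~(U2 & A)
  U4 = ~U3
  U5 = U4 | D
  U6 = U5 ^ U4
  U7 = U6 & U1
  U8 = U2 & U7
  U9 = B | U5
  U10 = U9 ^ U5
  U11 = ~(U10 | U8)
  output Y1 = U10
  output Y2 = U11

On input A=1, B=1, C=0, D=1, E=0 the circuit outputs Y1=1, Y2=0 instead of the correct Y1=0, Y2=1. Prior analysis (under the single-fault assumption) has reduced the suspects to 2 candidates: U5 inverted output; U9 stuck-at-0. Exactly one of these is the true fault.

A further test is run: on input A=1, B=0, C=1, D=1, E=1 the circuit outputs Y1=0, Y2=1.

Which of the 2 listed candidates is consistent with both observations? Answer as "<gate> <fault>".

U5 inverted output

Evaluate each candidate on input A=1, B=0, C=1, D=1, E=1:
  U5 inverted output: U0=1, U1=0, U2=1, U3=0, U4=1, U5=0 [inverted output], U6=1, U7=0, U8=0, U9=0, U10=0, U11=1 → Y1=0, Y2=1 — matches
  U9 stuck-at-0: U0=1, U1=0, U2=1, U3=0, U4=1, U5=1, U6=0, U7=0, U8=0, U9=0 [stuck-at-0], U10=1, U11=0 → Y1=1, Y2=0 — eliminated
Only U5 inverted output reproduces the observed Y1=0, Y2=1.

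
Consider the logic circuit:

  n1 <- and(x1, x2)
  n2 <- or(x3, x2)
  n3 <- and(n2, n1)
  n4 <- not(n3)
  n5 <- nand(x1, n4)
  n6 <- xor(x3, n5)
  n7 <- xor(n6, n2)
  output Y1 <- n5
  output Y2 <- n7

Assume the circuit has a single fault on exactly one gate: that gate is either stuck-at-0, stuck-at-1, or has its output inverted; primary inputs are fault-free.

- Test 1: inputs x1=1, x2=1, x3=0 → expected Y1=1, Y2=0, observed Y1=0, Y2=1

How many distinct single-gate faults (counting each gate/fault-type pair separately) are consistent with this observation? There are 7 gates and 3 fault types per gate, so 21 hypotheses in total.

8

Fault-free: n1=1, n2=1, n3=1, n4=0, n5=1, n6=1, n7=0 → Y1=1, Y2=0. Observed Y1=0, Y2=1.
  n1: stuck-at-0, inverted output ✓; others ✗
  n2: none of the 3 fault types match ✗
  n3: stuck-at-0, inverted output ✓; others ✗
  n4: stuck-at-1, inverted output ✓; others ✗
  n5: stuck-at-0, inverted output ✓; others ✗
  n6: none of the 3 fault types match ✗
  n7: none of the 3 fault types match ✗
Consistent faults: {n1 stuck-at-0, n1 inverted output, n3 stuck-at-0, n3 inverted output, n4 stuck-at-1, n4 inverted output, n5 stuck-at-0, n5 inverted output} — 8 in all.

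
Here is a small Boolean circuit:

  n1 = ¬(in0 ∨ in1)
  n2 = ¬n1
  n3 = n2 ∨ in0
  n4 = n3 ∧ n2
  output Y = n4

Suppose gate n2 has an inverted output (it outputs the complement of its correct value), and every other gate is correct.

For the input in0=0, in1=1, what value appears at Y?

Propagate with n2 forced: n1=0, n2=0 [inverted output], n3=0, n4=0.
So Y = 0. (Without the fault it would be 1.)

0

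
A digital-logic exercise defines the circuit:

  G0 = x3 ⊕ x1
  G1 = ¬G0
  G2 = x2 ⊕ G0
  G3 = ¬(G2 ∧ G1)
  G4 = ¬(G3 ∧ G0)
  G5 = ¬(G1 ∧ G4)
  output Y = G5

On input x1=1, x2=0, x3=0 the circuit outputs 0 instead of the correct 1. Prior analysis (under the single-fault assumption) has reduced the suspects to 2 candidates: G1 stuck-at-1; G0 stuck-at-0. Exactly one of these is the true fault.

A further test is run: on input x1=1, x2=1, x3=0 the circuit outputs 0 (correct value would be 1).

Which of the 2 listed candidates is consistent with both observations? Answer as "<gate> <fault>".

Evaluate each candidate on input x1=1, x2=1, x3=0:
  G1 stuck-at-1: G0=1, G1=1 [stuck-at-1], G2=0, G3=1, G4=0, G5=1 → 1 — eliminated
  G0 stuck-at-0: G0=0 [stuck-at-0], G1=1, G2=1, G3=0, G4=1, G5=0 → 0 — matches
Only G0 stuck-at-0 reproduces the observed 0.

G0 stuck-at-0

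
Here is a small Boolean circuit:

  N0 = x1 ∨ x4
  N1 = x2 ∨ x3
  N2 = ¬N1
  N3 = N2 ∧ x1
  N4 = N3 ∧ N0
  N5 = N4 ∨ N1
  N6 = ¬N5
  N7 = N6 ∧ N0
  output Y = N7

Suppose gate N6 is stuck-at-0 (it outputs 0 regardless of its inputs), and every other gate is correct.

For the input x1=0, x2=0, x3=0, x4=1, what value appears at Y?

0

Propagate with N6 forced: N0=1, N1=0, N2=1, N3=0, N4=0, N5=0, N6=0 [stuck-at-0], N7=0.
So Y = 0. (Without the fault it would be 1.)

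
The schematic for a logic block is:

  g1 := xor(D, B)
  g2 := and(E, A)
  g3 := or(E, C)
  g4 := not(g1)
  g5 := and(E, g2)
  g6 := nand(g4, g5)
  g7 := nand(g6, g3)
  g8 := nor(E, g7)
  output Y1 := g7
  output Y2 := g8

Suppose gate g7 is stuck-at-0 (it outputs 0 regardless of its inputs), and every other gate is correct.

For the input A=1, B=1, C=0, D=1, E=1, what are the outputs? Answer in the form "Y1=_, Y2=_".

Propagate with g7 forced: g1=0, g2=1, g3=1, g4=1, g5=1, g6=0, g7=0 [stuck-at-0], g8=0.
So the outputs are Y1=0, Y2=0. (Without the fault they would be Y1=1, Y2=0.)

Y1=0, Y2=0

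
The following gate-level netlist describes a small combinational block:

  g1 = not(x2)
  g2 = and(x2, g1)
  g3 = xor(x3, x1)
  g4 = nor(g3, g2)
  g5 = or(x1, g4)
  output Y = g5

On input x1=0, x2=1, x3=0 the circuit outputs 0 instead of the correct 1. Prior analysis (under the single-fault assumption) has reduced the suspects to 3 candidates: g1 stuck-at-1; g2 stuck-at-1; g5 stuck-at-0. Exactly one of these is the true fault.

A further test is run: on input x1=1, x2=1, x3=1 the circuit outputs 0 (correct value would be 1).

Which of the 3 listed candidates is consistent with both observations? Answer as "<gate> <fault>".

Evaluate each candidate on input x1=1, x2=1, x3=1:
  g1 stuck-at-1: g1=1 [stuck-at-1], g2=1, g3=0, g4=0, g5=1 → 1 — eliminated
  g2 stuck-at-1: g1=0, g2=1 [stuck-at-1], g3=0, g4=0, g5=1 → 1 — eliminated
  g5 stuck-at-0: g1=0, g2=0, g3=0, g4=1, g5=0 [stuck-at-0] → 0 — matches
Only g5 stuck-at-0 reproduces the observed 0.

g5 stuck-at-0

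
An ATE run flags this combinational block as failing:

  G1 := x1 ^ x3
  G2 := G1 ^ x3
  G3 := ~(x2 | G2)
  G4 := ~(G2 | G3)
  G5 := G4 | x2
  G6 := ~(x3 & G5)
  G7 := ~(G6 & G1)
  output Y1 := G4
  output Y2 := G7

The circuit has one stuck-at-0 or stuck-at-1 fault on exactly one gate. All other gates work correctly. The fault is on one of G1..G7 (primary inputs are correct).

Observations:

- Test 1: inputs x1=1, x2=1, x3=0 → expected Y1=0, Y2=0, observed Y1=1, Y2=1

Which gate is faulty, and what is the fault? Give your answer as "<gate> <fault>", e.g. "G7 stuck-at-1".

Fault-free values for test 1 (x1=1, x2=1, x3=0): G1=1, G2=1, G3=0, G4=0, G5=1, G6=1, G7=0, giving Y1=0, Y2=0. Observed Y1=1, Y2=1.
Test 1: faults giving observed Y1=1, Y2=1 are {G1 stuck-at-0}.
Only G1 stuck-at-0 is consistent with every test.

G1 stuck-at-0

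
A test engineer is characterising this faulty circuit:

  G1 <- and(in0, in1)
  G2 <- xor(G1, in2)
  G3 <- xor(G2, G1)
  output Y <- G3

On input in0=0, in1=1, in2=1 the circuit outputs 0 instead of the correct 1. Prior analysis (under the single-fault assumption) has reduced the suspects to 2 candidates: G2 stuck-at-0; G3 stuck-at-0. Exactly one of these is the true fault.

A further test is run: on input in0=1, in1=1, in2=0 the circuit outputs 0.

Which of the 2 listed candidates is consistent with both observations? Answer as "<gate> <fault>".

Evaluate each candidate on input in0=1, in1=1, in2=0:
  G2 stuck-at-0: G1=1, G2=0 [stuck-at-0], G3=1 → 1 — eliminated
  G3 stuck-at-0: G1=1, G2=1, G3=0 [stuck-at-0] → 0 — matches
Only G3 stuck-at-0 reproduces the observed 0.

G3 stuck-at-0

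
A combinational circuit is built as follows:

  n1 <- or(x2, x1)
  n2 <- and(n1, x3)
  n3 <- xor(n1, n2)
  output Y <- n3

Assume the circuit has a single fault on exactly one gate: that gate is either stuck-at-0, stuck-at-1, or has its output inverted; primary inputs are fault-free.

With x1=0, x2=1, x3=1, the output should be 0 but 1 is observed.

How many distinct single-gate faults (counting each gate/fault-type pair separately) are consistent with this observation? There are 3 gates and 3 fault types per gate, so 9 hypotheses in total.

Fault-free: n1=1, n2=1, n3=0 → 0. Observed 1.
  n1 stuck-at-0: output 0 ✗
  n1 stuck-at-1: output 0 ✗
  n1 inverted output: output 0 ✗
  n2 stuck-at-0: output 1 ✓
  n2 stuck-at-1: output 0 ✗
  n2 inverted output: output 1 ✓
  n3 stuck-at-0: output 0 ✗
  n3 stuck-at-1: output 1 ✓
  n3 inverted output: output 1 ✓
Consistent faults: {n2 stuck-at-0, n2 inverted output, n3 stuck-at-1, n3 inverted output} — 4 in all.

4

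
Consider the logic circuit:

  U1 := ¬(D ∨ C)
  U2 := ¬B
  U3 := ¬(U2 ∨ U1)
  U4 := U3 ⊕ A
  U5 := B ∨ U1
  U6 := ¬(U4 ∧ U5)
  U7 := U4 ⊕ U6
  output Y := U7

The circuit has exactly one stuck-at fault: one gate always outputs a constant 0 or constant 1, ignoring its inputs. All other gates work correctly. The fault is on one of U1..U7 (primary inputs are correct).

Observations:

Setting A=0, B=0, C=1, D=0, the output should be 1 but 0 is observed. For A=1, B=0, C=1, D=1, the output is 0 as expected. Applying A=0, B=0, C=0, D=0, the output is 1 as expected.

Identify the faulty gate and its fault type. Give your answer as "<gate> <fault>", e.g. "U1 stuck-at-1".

U4 stuck-at-1

Fault-free values for test 1 (A=0, B=0, C=1, D=0): U1=0, U2=1, U3=0, U4=0, U5=0, U6=1, U7=1, giving Y=1. Observed 0.
Test 1: faults giving observed 0 are {U2 stuck-at-0, U3 stuck-at-1, U4 stuck-at-1, U6 stuck-at-0, U7 stuck-at-0}.
Test 2 (A=1, B=0, C=1, D=1): fault-free U1=0, U2=1, U3=0, U4=1, U5=0, U6=1, U7=0 → 0; observed 0. Eliminates U2 stuck-at-0, U3 stuck-at-1, U6 stuck-at-0.
Test 3 (A=0, B=0, C=0, D=0): fault-free U1=1, U2=1, U3=0, U4=0, U5=1, U6=1, U7=1 → 1; observed 1. Eliminates U7 stuck-at-0.
Only U4 stuck-at-1 is consistent with every test.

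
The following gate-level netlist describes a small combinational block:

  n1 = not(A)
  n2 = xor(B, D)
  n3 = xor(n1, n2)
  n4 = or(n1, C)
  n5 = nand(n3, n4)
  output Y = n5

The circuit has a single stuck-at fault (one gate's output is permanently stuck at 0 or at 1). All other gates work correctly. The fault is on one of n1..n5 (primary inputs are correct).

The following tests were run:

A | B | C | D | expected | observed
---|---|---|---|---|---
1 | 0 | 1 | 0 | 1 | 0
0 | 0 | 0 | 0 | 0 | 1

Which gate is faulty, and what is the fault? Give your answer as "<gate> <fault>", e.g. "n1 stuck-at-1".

n2 stuck-at-1

Fault-free values for test 1 (A=1, B=0, C=1, D=0): n1=0, n2=0, n3=0, n4=1, n5=1, giving Y=1. Observed 0.
Test 1: faults giving observed 0 are {n1 stuck-at-1, n2 stuck-at-1, n3 stuck-at-1, n5 stuck-at-0}.
Test 2 (A=0, B=0, C=0, D=0): fault-free n1=1, n2=0, n3=1, n4=1, n5=0 → 0; observed 1. Eliminates n1 stuck-at-1, n3 stuck-at-1, n5 stuck-at-0.
Only n2 stuck-at-1 is consistent with every test.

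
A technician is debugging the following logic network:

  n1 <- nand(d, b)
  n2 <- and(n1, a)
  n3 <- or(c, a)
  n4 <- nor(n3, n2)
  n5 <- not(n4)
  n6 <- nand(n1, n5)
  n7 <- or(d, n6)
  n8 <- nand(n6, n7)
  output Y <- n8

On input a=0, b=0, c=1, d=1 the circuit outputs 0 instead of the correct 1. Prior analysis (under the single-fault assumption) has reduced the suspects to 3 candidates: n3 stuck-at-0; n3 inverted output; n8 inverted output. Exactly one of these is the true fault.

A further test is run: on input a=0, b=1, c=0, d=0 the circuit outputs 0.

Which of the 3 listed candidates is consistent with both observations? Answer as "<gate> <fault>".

Evaluate each candidate on input a=0, b=1, c=0, d=0:
  n3 stuck-at-0: n1=1, n2=0, n3=0 [stuck-at-0], n4=1, n5=0, n6=1, n7=1, n8=0 → 0 — matches
  n3 inverted output: n1=1, n2=0, n3=1 [inverted output], n4=0, n5=1, n6=0, n7=0, n8=1 → 1 — eliminated
  n8 inverted output: n1=1, n2=0, n3=0, n4=1, n5=0, n6=1, n7=1, n8=1 [inverted output] → 1 — eliminated
Only n3 stuck-at-0 reproduces the observed 0.

n3 stuck-at-0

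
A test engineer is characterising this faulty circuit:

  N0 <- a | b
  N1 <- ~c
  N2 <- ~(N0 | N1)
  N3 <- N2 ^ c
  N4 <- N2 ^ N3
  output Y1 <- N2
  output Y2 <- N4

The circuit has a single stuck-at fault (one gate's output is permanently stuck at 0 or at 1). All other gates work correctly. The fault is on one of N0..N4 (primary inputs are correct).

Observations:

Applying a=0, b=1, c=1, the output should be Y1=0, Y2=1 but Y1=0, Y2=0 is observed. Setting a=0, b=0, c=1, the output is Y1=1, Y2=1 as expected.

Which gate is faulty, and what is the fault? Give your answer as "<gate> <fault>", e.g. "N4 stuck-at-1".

N3 stuck-at-0

Fault-free values for test 1 (a=0, b=1, c=1): N0=1, N1=0, N2=0, N3=1, N4=1, giving Y1=0, Y2=1. Observed Y1=0, Y2=0.
Test 1: faults giving observed Y1=0, Y2=0 are {N3 stuck-at-0, N4 stuck-at-0}.
Test 2 (a=0, b=0, c=1): fault-free N0=0, N1=0, N2=1, N3=0, N4=1 → Y1=1, Y2=1; observed Y1=1, Y2=1. Eliminates N4 stuck-at-0.
Only N3 stuck-at-0 is consistent with every test.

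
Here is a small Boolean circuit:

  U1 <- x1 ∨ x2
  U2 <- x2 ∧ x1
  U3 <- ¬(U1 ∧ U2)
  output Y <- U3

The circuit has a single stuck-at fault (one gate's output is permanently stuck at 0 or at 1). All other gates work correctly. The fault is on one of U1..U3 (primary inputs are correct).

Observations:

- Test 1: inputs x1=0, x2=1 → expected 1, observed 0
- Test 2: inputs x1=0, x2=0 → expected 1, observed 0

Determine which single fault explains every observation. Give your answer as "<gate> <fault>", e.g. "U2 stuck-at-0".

Fault-free values for test 1 (x1=0, x2=1): U1=1, U2=0, U3=1, giving Y=1. Observed 0.
Test 1: faults giving observed 0 are {U2 stuck-at-1, U3 stuck-at-0}.
Test 2 (x1=0, x2=0): fault-free U1=0, U2=0, U3=1 → 1; observed 0. Eliminates U2 stuck-at-1.
Only U3 stuck-at-0 is consistent with every test.

U3 stuck-at-0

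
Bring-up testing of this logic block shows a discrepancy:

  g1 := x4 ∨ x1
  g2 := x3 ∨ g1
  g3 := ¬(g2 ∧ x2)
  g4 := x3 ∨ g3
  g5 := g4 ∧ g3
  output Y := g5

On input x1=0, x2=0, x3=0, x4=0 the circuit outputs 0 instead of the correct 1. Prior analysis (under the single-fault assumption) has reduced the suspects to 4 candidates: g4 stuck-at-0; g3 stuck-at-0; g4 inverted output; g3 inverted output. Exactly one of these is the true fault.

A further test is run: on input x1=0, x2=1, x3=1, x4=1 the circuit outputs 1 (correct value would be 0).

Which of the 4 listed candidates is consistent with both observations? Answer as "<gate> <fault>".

Evaluate each candidate on input x1=0, x2=1, x3=1, x4=1:
  g4 stuck-at-0: g1=1, g2=1, g3=0, g4=0 [stuck-at-0], g5=0 → 0 — eliminated
  g3 stuck-at-0: g1=1, g2=1, g3=0 [stuck-at-0], g4=1, g5=0 → 0 — eliminated
  g4 inverted output: g1=1, g2=1, g3=0, g4=0 [inverted output], g5=0 → 0 — eliminated
  g3 inverted output: g1=1, g2=1, g3=1 [inverted output], g4=1, g5=1 → 1 — matches
Only g3 inverted output reproduces the observed 1.

g3 inverted output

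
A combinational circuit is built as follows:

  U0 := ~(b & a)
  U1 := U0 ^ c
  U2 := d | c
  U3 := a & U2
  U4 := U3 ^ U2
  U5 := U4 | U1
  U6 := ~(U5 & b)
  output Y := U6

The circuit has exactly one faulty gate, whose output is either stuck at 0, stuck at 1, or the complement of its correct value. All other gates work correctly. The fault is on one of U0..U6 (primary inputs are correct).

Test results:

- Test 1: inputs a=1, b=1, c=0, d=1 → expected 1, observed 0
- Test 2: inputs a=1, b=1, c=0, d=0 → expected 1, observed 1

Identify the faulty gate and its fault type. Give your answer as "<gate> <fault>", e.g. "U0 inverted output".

U3 stuck-at-0

Fault-free values for test 1 (a=1, b=1, c=0, d=1): U0=0, U1=0, U2=1, U3=1, U4=0, U5=0, U6=1, giving Y=1. Observed 0.
Test 1: faults giving observed 0 are {U0 stuck-at-1, U0 inverted output, U1 stuck-at-1, U1 inverted output, U3 stuck-at-0, U3 inverted output, U4 stuck-at-1, U4 inverted output, U5 stuck-at-1, U5 inverted output, U6 stuck-at-0, U6 inverted output}.
Test 2 (a=1, b=1, c=0, d=0): fault-free U0=0, U1=0, U2=0, U3=0, U4=0, U5=0, U6=1 → 1; observed 1. Eliminates U0 stuck-at-1, U0 inverted output, U1 stuck-at-1, U1 inverted output, U3 inverted output, U4 stuck-at-1, U4 inverted output, U5 stuck-at-1, U5 inverted output, U6 stuck-at-0, U6 inverted output.
Only U3 stuck-at-0 is consistent with every test.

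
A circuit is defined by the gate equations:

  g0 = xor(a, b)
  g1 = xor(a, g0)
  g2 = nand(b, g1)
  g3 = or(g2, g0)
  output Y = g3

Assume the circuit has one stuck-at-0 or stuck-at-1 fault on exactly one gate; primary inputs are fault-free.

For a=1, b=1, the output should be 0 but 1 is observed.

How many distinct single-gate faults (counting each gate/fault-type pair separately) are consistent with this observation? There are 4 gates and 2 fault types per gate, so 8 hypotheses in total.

Fault-free: g0=0, g1=1, g2=0, g3=0 → 0. Observed 1.
  g0 stuck-at-0: output 0 ✗
  g0 stuck-at-1: output 1 ✓
  g1 stuck-at-0: output 1 ✓
  g1 stuck-at-1: output 0 ✗
  g2 stuck-at-0: output 0 ✗
  g2 stuck-at-1: output 1 ✓
  g3 stuck-at-0: output 0 ✗
  g3 stuck-at-1: output 1 ✓
Consistent faults: {g0 stuck-at-1, g1 stuck-at-0, g2 stuck-at-1, g3 stuck-at-1} — 4 in all.

4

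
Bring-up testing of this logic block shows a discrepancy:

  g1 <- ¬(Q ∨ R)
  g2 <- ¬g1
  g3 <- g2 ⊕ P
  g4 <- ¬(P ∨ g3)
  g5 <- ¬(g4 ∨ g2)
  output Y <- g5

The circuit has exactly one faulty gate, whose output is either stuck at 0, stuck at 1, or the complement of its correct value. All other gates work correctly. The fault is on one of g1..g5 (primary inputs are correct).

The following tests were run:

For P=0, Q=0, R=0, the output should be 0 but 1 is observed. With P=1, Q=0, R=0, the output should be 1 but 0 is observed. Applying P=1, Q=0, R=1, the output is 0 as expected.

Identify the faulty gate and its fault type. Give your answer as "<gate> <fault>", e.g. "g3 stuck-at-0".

g4 inverted output

Fault-free values for test 1 (P=0, Q=0, R=0): g1=1, g2=0, g3=0, g4=1, g5=0, giving Y=0. Observed 1.
Test 1: faults giving observed 1 are {g3 stuck-at-1, g3 inverted output, g4 stuck-at-0, g4 inverted output, g5 stuck-at-1, g5 inverted output}.
Test 2 (P=1, Q=0, R=0): fault-free g1=1, g2=0, g3=1, g4=0, g5=1 → 1; observed 0. Eliminates g3 stuck-at-1, g3 inverted output, g4 stuck-at-0, g5 stuck-at-1.
Test 3 (P=1, Q=0, R=1): fault-free g1=0, g2=1, g3=0, g4=0, g5=0 → 0; observed 0. Eliminates g5 inverted output.
Only g4 inverted output is consistent with every test.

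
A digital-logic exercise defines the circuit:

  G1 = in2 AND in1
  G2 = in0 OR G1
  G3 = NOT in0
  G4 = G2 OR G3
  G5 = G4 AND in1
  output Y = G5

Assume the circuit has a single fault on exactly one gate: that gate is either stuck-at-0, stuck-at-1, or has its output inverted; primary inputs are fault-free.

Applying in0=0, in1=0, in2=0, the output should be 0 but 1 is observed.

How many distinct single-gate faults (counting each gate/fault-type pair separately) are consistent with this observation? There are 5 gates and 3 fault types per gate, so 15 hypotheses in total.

Fault-free: G1=0, G2=0, G3=1, G4=1, G5=0 → 0. Observed 1.
  G1: none of the 3 fault types match ✗
  G2: none of the 3 fault types match ✗
  G3: none of the 3 fault types match ✗
  G4: none of the 3 fault types match ✗
  G5: stuck-at-1, inverted output ✓; others ✗
Consistent faults: {G5 stuck-at-1, G5 inverted output} — 2 in all.

2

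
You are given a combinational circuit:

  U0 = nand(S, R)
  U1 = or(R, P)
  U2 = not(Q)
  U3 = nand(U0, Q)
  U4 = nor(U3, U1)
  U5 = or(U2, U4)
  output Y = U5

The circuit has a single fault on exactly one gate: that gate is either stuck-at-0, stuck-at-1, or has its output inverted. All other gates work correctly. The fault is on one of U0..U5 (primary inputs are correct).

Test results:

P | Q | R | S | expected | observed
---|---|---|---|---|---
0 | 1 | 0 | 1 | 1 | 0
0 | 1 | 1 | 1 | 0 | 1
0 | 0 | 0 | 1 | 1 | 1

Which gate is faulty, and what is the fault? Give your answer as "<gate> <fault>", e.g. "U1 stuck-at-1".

Fault-free values for test 1 (P=0, Q=1, R=0, S=1): U0=1, U1=0, U2=0, U3=0, U4=1, U5=1, giving Y=1. Observed 0.
Test 1: faults giving observed 0 are {U0 stuck-at-0, U0 inverted output, U1 stuck-at-1, U1 inverted output, U3 stuck-at-1, U3 inverted output, U4 stuck-at-0, U4 inverted output, U5 stuck-at-0, U5 inverted output}.
Test 2 (P=0, Q=1, R=1, S=1): fault-free U0=0, U1=1, U2=0, U3=1, U4=0, U5=0 → 0; observed 1. Eliminates U0 stuck-at-0, U0 inverted output, U1 stuck-at-1, U1 inverted output, U3 stuck-at-1, U3 inverted output, U4 stuck-at-0, U5 stuck-at-0.
Test 3 (P=0, Q=0, R=0, S=1): fault-free U0=1, U1=0, U2=1, U3=1, U4=0, U5=1 → 1; observed 1. Eliminates U5 inverted output.
Only U4 inverted output is consistent with every test.

U4 inverted output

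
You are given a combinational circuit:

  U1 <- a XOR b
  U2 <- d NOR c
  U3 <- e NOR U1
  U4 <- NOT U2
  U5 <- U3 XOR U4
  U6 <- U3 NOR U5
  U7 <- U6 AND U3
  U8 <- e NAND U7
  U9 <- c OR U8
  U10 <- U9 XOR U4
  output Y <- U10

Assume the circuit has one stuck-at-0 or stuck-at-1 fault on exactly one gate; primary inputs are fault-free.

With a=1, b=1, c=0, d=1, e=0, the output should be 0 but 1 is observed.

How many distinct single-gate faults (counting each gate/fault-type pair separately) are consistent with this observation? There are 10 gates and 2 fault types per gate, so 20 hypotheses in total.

Fault-free: U1=0, U2=0, U3=1, U4=1, U5=0, U6=0, U7=0, U8=1, U9=1, U10=0 → 0. Observed 1.
  U1: none of the 2 fault types match ✗
  U2: stuck-at-1 ✓; others ✗
  U3: none of the 2 fault types match ✗
  U4: stuck-at-0 ✓; others ✗
  U5: none of the 2 fault types match ✗
  U6: none of the 2 fault types match ✗
  U7: none of the 2 fault types match ✗
  U8: stuck-at-0 ✓; others ✗
  U9: stuck-at-0 ✓; others ✗
  U10: stuck-at-1 ✓; others ✗
Consistent faults: {U2 stuck-at-1, U4 stuck-at-0, U8 stuck-at-0, U9 stuck-at-0, U10 stuck-at-1} — 5 in all.

5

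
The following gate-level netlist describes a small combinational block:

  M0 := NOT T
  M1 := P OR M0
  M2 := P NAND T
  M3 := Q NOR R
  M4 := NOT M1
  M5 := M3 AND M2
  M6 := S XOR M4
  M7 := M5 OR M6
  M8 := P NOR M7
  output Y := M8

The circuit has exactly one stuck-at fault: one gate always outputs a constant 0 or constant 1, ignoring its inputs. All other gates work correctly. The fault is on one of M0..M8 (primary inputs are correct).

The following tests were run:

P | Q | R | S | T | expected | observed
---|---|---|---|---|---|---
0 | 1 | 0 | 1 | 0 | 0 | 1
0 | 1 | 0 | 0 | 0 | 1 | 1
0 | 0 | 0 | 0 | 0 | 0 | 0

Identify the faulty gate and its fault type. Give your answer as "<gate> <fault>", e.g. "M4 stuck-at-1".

Fault-free values for test 1 (P=0, Q=1, R=0, S=1, T=0): M0=1, M1=1, M2=1, M3=0, M4=0, M5=0, M6=1, M7=1, M8=0, giving Y=0. Observed 1.
Test 1: faults giving observed 1 are {M0 stuck-at-0, M1 stuck-at-0, M4 stuck-at-1, M6 stuck-at-0, M7 stuck-at-0, M8 stuck-at-1}.
Test 2 (P=0, Q=1, R=0, S=0, T=0): fault-free M0=1, M1=1, M2=1, M3=0, M4=0, M5=0, M6=0, M7=0, M8=1 → 1; observed 1. Eliminates M0 stuck-at-0, M1 stuck-at-0, M4 stuck-at-1.
Test 3 (P=0, Q=0, R=0, S=0, T=0): fault-free M0=1, M1=1, M2=1, M3=1, M4=0, M5=1, M6=0, M7=1, M8=0 → 0; observed 0. Eliminates M7 stuck-at-0, M8 stuck-at-1.
Only M6 stuck-at-0 is consistent with every test.

M6 stuck-at-0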